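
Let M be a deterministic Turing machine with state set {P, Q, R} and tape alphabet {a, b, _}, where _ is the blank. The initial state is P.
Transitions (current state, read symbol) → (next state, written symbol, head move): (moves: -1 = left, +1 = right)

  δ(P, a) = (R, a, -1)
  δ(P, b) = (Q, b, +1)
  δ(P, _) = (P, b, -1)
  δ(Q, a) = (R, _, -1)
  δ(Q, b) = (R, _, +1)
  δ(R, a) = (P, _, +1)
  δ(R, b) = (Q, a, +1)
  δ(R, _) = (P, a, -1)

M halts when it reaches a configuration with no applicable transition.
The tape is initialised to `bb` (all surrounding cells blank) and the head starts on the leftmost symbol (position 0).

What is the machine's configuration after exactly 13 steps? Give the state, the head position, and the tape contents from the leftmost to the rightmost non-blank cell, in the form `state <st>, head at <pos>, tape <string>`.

state Q, head at 3, tape b_ab

state=P head=0 tape=[b]b__   (P,b)→(Q,b,+1)
state=Q head=1 tape=b[b]__   (Q,b)→(R,_,+1)
state=R head=2 tape=b_[_]_   (R,_)→(P,a,-1)
state=P head=1 tape=b[_]a_   (P,_)→(P,b,-1)
state=P head=0 tape=[b]ba_   (P,b)→(Q,b,+1)
state=Q head=1 tape=b[b]a_   (Q,b)→(R,_,+1)
state=R head=2 tape=b_[a]_   (R,a)→(P,_,+1)
state=P head=3 tape=b__[_]   (P,_)→(P,b,-1)
state=P head=2 tape=b_[_]b   (P,_)→(P,b,-1)
state=P head=1 tape=b[_]bb   (P,_)→(P,b,-1)
state=P head=0 tape=[b]bbb   (P,b)→(Q,b,+1)
state=Q head=1 tape=b[b]bb   (Q,b)→(R,_,+1)
state=R head=2 tape=b_[b]b   (R,b)→(Q,a,+1)
state=Q head=3 tape=b_a[b]
After 13 steps: state Q, head at 3, tape b_ab.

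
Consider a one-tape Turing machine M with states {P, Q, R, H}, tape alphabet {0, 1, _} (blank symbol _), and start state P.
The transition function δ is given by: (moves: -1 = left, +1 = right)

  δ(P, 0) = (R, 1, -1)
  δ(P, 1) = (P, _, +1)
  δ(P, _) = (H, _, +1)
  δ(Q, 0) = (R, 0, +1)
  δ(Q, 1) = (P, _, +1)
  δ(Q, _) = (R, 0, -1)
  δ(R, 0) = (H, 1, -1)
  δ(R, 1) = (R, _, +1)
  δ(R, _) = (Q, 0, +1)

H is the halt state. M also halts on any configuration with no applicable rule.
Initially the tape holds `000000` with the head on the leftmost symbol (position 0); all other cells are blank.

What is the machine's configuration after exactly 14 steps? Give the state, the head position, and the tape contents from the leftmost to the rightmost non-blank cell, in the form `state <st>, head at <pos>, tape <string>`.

P | _[0]00000   read 0 → write 1, move -1, go to R
R | [_]100000   read _ → write 0, move +1, go to Q
Q | 0[1]00000   read 1 → write _, move +1, go to P
P | 0_[0]0000   read 0 → write 1, move -1, go to R
R | 0[_]10000   read _ → write 0, move +1, go to Q
Q | 00[1]0000   read 1 → write _, move +1, go to P
P | 00_[0]000   read 0 → write 1, move -1, go to R
R | 00[_]1000   read _ → write 0, move +1, go to Q
Q | 000[1]000   read 1 → write _, move +1, go to P
P | 000_[0]00   read 0 → write 1, move -1, go to R
R | 000[_]100   read _ → write 0, move +1, go to Q
Q | 0000[1]00   read 1 → write _, move +1, go to P
P | 0000_[0]0   read 0 → write 1, move -1, go to R
R | 0000[_]10   read _ → write 0, move +1, go to Q
Q | 00000[1]0
After 14 steps: state Q, head at 4, tape 0000010.

state Q, head at 4, tape 0000010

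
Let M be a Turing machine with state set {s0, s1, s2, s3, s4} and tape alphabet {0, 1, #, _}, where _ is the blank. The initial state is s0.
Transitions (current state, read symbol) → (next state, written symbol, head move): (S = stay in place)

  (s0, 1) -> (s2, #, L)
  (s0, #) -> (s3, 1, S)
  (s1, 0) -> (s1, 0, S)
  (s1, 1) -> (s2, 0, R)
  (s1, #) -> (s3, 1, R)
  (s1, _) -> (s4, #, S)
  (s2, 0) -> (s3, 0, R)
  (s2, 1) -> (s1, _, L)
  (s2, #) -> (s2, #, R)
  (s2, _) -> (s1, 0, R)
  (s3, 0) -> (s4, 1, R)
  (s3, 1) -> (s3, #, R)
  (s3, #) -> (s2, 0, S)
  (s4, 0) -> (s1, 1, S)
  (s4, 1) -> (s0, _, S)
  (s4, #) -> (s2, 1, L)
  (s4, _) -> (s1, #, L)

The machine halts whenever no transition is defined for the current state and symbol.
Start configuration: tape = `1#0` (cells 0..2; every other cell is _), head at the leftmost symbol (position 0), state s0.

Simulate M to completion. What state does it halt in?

s0 | _[1]#0____   read 1 → write #, move L, go to s2
s2 | [_]##0____   read _ → write 0, move R, go to s1
s1 | 0[#]#0____   read # → write 1, move R, go to s3
s3 | 01[#]0____   read # → write 0, move S, go to s2
s2 | 01[0]0____   read 0 → write 0, move R, go to s3
s3 | 010[0]____   read 0 → write 1, move R, go to s4
s4 | 0101[_]___   read _ → write #, move L, go to s1
s1 | 010[1]#___   read 1 → write 0, move R, go to s2
s2 | 0100[#]___   read # → write #, move R, go to s2
s2 | 0100#[_]__   read _ → write 0, move R, go to s1
s1 | 0100#0[_]_   read _ → write #, move S, go to s4
s4 | 0100#0[#]_   read # → write 1, move L, go to s2
s2 | 0100#[0]1_   read 0 → write 0, move R, go to s3
s3 | 0100#0[1]_   read 1 → write #, move R, go to s3
s3 | 0100#0#[_]
No transition is defined for (s3, _); M halts in state s3.

s3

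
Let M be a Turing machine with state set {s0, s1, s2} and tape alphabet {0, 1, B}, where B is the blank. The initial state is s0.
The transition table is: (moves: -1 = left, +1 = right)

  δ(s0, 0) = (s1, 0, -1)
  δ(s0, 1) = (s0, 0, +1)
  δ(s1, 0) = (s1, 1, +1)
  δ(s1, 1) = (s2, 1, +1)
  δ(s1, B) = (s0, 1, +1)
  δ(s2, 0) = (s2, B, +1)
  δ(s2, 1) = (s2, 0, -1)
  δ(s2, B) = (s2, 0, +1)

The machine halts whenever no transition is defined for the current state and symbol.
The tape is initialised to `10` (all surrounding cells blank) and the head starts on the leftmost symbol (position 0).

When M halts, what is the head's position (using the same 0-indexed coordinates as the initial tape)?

3

state=s0 head=0 tape=[1]0BB   (s0,1)→(s0,0,+1)
state=s0 head=1 tape=0[0]BB   (s0,0)→(s1,0,-1)
state=s1 head=0 tape=[0]0BB   (s1,0)→(s1,1,+1)
state=s1 head=1 tape=1[0]BB   (s1,0)→(s1,1,+1)
state=s1 head=2 tape=11[B]B   (s1,B)→(s0,1,+1)
state=s0 head=3 tape=111[B]
At halt the head is at cell 3.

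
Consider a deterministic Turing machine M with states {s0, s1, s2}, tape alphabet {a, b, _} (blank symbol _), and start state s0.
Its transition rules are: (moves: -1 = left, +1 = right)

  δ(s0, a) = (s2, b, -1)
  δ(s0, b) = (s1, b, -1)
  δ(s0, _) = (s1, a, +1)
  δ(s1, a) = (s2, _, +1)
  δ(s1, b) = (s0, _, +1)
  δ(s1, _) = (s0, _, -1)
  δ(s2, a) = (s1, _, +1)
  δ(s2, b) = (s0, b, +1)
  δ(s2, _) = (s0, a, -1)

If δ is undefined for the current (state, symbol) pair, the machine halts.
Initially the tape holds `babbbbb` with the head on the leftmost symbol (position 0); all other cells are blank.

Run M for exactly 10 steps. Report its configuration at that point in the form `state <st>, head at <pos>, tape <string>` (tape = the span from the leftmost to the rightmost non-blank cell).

state s1, head at 0, tape a_bababbbbb

state=s0 head=0 tape=____[b]abbbbb   (s0,b)→(s1,b,-1)
state=s1 head=-1 tape=___[_]babbbbb   (s1,_)→(s0,_,-1)
state=s0 head=-2 tape=__[_]_babbbbb   (s0,_)→(s1,a,+1)
state=s1 head=-1 tape=__a[_]babbbbb   (s1,_)→(s0,_,-1)
state=s0 head=-2 tape=__[a]_babbbbb   (s0,a)→(s2,b,-1)
state=s2 head=-3 tape=_[_]b_babbbbb   (s2,_)→(s0,a,-1)
state=s0 head=-4 tape=[_]ab_babbbbb   (s0,_)→(s1,a,+1)
state=s1 head=-3 tape=a[a]b_babbbbb   (s1,a)→(s2,_,+1)
state=s2 head=-2 tape=a_[b]_babbbbb   (s2,b)→(s0,b,+1)
state=s0 head=-1 tape=a_b[_]babbbbb   (s0,_)→(s1,a,+1)
state=s1 head=0 tape=a_ba[b]abbbbb
After 10 steps: state s1, head at 0, tape a_bababbbbb.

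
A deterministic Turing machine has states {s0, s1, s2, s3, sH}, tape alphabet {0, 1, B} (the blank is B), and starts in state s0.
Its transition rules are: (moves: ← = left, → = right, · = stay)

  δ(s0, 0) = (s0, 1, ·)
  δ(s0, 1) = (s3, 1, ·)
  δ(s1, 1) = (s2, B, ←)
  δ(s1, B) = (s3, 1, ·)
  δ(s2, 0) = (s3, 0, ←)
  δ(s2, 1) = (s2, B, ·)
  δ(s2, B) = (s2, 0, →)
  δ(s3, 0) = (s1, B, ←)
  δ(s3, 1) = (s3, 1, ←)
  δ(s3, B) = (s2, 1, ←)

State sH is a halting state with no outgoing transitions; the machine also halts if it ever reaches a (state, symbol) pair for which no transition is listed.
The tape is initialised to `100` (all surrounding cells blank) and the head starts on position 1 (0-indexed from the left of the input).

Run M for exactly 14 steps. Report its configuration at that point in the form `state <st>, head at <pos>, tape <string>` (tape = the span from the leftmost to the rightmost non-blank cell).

s0 | BB1[0]0   read 0 → write 1, move ·, go to s0
s0 | BB1[1]0   read 1 → write 1, move ·, go to s3
s3 | BB1[1]0   read 1 → write 1, move ←, go to s3
s3 | BB[1]10   read 1 → write 1, move ←, go to s3
s3 | B[B]110   read B → write 1, move ←, go to s2
s2 | [B]1110   read B → write 0, move →, go to s2
s2 | 0[1]110   read 1 → write B, move ·, go to s2
s2 | 0[B]110   read B → write 0, move →, go to s2
s2 | 00[1]10   read 1 → write B, move ·, go to s2
s2 | 00[B]10   read B → write 0, move →, go to s2
s2 | 000[1]0   read 1 → write B, move ·, go to s2
s2 | 000[B]0   read B → write 0, move →, go to s2
s2 | 0000[0]   read 0 → write 0, move ←, go to s3
s3 | 000[0]0   read 0 → write B, move ←, go to s1
s1 | 00[0]B0
After 14 steps: state s1, head at 0, tape 000B0.

state s1, head at 0, tape 000B0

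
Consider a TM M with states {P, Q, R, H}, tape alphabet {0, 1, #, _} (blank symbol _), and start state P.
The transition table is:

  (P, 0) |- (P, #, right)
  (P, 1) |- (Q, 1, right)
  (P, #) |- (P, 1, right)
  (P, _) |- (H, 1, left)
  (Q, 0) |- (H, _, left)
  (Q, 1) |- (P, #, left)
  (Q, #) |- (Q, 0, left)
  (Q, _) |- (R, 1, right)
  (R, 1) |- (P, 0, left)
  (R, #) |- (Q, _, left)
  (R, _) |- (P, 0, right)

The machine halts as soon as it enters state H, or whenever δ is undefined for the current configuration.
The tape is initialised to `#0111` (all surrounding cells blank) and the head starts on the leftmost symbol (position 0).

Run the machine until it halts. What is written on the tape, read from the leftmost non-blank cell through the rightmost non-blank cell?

state=P head=0 tape=[#]0111___   (P,#)→(P,1,right)
state=P head=1 tape=1[0]111___   (P,0)→(P,#,right)
state=P head=2 tape=1#[1]11___   (P,1)→(Q,1,right)
state=Q head=3 tape=1#1[1]1___   (Q,1)→(P,#,left)
state=P head=2 tape=1#[1]#1___   (P,1)→(Q,1,right)
state=Q head=3 tape=1#1[#]1___   (Q,#)→(Q,0,left)
state=Q head=2 tape=1#[1]01___   (Q,1)→(P,#,left)
state=P head=1 tape=1[#]#01___   (P,#)→(P,1,right)
state=P head=2 tape=11[#]01___   (P,#)→(P,1,right)
state=P head=3 tape=111[0]1___   (P,0)→(P,#,right)
state=P head=4 tape=111#[1]___   (P,1)→(Q,1,right)
state=Q head=5 tape=111#1[_]__   (Q,_)→(R,1,right)
state=R head=6 tape=111#11[_]_   (R,_)→(P,0,right)
state=P head=7 tape=111#110[_]   (P,_)→(H,1,left)
state=H head=6 tape=111#11[0]1
The non-blank tape span at halt is 111#1101.

111#1101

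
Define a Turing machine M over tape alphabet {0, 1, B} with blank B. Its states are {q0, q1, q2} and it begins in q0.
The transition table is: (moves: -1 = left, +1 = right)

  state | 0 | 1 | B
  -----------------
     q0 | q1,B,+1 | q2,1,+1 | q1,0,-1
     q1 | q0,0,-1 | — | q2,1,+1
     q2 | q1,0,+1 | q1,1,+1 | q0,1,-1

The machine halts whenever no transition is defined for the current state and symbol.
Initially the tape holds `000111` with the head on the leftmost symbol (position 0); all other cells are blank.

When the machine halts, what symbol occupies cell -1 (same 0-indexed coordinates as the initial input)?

q0 | B[0]00111   read 0 → write B, move +1, go to q1
q1 | BB[0]0111   read 0 → write 0, move -1, go to q0
q0 | B[B]00111   read B → write 0, move -1, go to q1
q1 | [B]000111   read B → write 1, move +1, go to q2
q2 | 1[0]00111   read 0 → write 0, move +1, go to q1
q1 | 10[0]0111   read 0 → write 0, move -1, go to q0
q0 | 1[0]00111   read 0 → write B, move +1, go to q1
q1 | 1B[0]0111   read 0 → write 0, move -1, go to q0
q0 | 1[B]00111   read B → write 0, move -1, go to q1
q1 | [1]000111
Cell -1 holds 1 when M halts.

1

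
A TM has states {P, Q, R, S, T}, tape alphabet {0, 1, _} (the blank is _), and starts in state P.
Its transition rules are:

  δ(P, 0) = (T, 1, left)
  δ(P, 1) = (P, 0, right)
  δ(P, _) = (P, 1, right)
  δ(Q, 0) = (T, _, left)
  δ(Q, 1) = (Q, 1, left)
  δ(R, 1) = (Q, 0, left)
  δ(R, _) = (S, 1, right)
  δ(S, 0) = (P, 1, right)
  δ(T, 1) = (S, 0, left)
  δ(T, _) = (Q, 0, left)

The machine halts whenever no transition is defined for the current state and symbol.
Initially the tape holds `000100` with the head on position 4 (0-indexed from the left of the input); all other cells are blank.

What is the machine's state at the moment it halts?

S

state=P head=4 tape=_0001[0]0   (P,0)→(T,1,left)
state=T head=3 tape=_000[1]10   (T,1)→(S,0,left)
state=S head=2 tape=_00[0]010   (S,0)→(P,1,right)
state=P head=3 tape=_001[0]10   (P,0)→(T,1,left)
state=T head=2 tape=_00[1]110   (T,1)→(S,0,left)
state=S head=1 tape=_0[0]0110   (S,0)→(P,1,right)
state=P head=2 tape=_01[0]110   (P,0)→(T,1,left)
state=T head=1 tape=_0[1]1110   (T,1)→(S,0,left)
state=S head=0 tape=_[0]01110   (S,0)→(P,1,right)
state=P head=1 tape=_1[0]1110   (P,0)→(T,1,left)
state=T head=0 tape=_[1]11110   (T,1)→(S,0,left)
state=S head=-1 tape=[_]011110
No transition is defined for (S, _); M halts in state S.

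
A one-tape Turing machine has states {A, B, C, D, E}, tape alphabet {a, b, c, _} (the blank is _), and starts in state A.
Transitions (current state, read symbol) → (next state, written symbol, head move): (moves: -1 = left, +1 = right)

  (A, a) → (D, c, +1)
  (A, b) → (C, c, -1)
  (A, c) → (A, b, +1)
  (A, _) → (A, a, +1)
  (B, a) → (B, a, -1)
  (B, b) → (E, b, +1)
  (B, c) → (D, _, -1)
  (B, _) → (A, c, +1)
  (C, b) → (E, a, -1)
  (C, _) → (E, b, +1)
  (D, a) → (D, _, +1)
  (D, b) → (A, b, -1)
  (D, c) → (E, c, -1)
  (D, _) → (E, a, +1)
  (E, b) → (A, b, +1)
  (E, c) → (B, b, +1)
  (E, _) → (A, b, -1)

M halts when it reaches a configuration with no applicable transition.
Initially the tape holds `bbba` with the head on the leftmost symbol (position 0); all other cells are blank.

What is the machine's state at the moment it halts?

A | _[b]bba__   read b → write c, move -1, go to C
C | [_]cbba__   read _ → write b, move +1, go to E
E | b[c]bba__   read c → write b, move +1, go to B
B | bb[b]ba__   read b → write b, move +1, go to E
E | bbb[b]a__   read b → write b, move +1, go to A
A | bbbb[a]__   read a → write c, move +1, go to D
D | bbbbc[_]_   read _ → write a, move +1, go to E
E | bbbbca[_]   read _ → write b, move -1, go to A
A | bbbbc[a]b   read a → write c, move +1, go to D
D | bbbbcc[b]   read b → write b, move -1, go to A
A | bbbbc[c]b   read c → write b, move +1, go to A
A | bbbbcb[b]   read b → write c, move -1, go to C
C | bbbbc[b]c   read b → write a, move -1, go to E
E | bbbb[c]ac   read c → write b, move +1, go to B
B | bbbbb[a]c   read a → write a, move -1, go to B
B | bbbb[b]ac   read b → write b, move +1, go to E
E | bbbbb[a]c
No transition is defined for (E, a); M halts in state E.

E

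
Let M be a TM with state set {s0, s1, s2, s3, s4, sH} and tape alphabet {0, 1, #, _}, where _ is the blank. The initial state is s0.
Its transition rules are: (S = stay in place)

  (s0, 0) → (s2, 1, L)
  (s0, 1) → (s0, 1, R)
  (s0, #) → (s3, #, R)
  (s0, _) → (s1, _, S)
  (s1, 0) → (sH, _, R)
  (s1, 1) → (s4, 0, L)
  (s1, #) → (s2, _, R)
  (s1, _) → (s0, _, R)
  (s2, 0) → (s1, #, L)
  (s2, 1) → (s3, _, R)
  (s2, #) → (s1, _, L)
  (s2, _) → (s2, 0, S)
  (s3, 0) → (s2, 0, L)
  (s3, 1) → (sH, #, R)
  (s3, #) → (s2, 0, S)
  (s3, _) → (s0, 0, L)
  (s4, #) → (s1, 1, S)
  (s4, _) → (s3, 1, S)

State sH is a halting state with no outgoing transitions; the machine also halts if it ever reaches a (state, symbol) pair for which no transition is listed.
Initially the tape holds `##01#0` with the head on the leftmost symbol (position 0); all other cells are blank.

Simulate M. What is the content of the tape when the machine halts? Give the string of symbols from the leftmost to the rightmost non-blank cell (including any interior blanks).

s0 | [#]#01#0   read # → write #, move R, go to s3
s3 | #[#]01#0   read # → write 0, move S, go to s2
s2 | #[0]01#0   read 0 → write #, move L, go to s1
s1 | [#]#01#0   read # → write _, move R, go to s2
s2 | _[#]01#0   read # → write _, move L, go to s1
s1 | [_]_01#0   read _ → write _, move R, go to s0
s0 | _[_]01#0   read _ → write _, move S, go to s1
s1 | _[_]01#0   read _ → write _, move R, go to s0
s0 | __[0]1#0   read 0 → write 1, move L, go to s2
s2 | _[_]11#0   read _ → write 0, move S, go to s2
s2 | _[0]11#0   read 0 → write #, move L, go to s1
s1 | [_]#11#0   read _ → write _, move R, go to s0
s0 | _[#]11#0   read # → write #, move R, go to s3
s3 | _#[1]1#0   read 1 → write #, move R, go to sH
sH | _##[1]#0
The non-blank tape span at halt is ##1#0.

##1#0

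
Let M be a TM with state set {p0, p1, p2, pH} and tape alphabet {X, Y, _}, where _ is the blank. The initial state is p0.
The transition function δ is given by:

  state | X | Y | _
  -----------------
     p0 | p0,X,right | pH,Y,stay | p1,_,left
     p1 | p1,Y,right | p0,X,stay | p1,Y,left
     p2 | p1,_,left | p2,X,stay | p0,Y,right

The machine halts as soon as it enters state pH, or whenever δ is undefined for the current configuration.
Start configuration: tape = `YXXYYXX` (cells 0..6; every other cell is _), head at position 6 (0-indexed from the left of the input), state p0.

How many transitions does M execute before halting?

7

state=p0 head=6 tape=YXXYYX[X]_   (p0,X)→(p0,X,right)
state=p0 head=7 tape=YXXYYXX[_]   (p0,_)→(p1,_,left)
state=p1 head=6 tape=YXXYYX[X]_   (p1,X)→(p1,Y,right)
state=p1 head=7 tape=YXXYYXY[_]   (p1,_)→(p1,Y,left)
state=p1 head=6 tape=YXXYYX[Y]Y   (p1,Y)→(p0,X,stay)
state=p0 head=6 tape=YXXYYX[X]Y   (p0,X)→(p0,X,right)
state=p0 head=7 tape=YXXYYXX[Y]   (p0,Y)→(pH,Y,stay)
state=pH head=7 tape=YXXYYXX[Y]
M halts after 7 transitions.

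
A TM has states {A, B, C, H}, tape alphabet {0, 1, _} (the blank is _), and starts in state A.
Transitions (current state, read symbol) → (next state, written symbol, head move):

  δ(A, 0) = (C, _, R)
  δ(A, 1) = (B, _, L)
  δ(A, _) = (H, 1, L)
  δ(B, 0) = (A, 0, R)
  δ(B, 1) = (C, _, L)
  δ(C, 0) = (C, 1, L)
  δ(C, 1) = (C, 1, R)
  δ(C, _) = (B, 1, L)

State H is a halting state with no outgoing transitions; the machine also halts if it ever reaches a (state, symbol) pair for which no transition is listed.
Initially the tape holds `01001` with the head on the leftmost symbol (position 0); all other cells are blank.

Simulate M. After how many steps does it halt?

21

state=A head=0 tape=_[0]1001_   (A,0)→(C,_,R)
state=C head=1 tape=__[1]001_   (C,1)→(C,1,R)
state=C head=2 tape=__1[0]01_   (C,0)→(C,1,L)
state=C head=1 tape=__[1]101_   (C,1)→(C,1,R)
state=C head=2 tape=__1[1]01_   (C,1)→(C,1,R)
state=C head=3 tape=__11[0]1_   (C,0)→(C,1,L)
state=C head=2 tape=__1[1]11_   (C,1)→(C,1,R)
state=C head=3 tape=__11[1]1_   (C,1)→(C,1,R)
state=C head=4 tape=__111[1]_   (C,1)→(C,1,R)
state=C head=5 tape=__1111[_]   (C,_)→(B,1,L)
state=B head=4 tape=__111[1]1   (B,1)→(C,_,L)
state=C head=3 tape=__11[1]_1   (C,1)→(C,1,R)
state=C head=4 tape=__111[_]1   (C,_)→(B,1,L)
state=B head=3 tape=__11[1]11   (B,1)→(C,_,L)
state=C head=2 tape=__1[1]_11   (C,1)→(C,1,R)
state=C head=3 tape=__11[_]11   (C,_)→(B,1,L)
state=B head=2 tape=__1[1]111   (B,1)→(C,_,L)
state=C head=1 tape=__[1]_111   (C,1)→(C,1,R)
state=C head=2 tape=__1[_]111   (C,_)→(B,1,L)
state=B head=1 tape=__[1]1111   (B,1)→(C,_,L)
state=C head=0 tape=_[_]_1111   (C,_)→(B,1,L)
state=B head=-1 tape=[_]1_1111
M halts after 21 transitions.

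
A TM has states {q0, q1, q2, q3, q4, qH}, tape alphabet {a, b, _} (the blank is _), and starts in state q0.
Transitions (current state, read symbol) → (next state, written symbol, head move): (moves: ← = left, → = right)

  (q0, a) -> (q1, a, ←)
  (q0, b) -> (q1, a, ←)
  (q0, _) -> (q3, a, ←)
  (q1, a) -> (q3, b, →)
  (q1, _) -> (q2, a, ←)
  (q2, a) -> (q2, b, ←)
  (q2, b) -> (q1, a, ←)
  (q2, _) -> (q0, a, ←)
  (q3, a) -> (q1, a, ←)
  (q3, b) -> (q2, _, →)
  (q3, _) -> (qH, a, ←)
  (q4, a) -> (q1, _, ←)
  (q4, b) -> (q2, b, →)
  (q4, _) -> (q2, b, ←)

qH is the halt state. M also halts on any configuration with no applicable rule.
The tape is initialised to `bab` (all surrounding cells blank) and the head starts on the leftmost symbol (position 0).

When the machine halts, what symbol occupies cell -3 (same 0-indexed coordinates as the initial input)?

a

state=q0 head=0 tape=_____[b]ab   (q0,b)→(q1,a,←)
state=q1 head=-1 tape=____[_]aab   (q1,_)→(q2,a,←)
state=q2 head=-2 tape=___[_]aaab   (q2,_)→(q0,a,←)
state=q0 head=-3 tape=__[_]aaaab   (q0,_)→(q3,a,←)
state=q3 head=-4 tape=_[_]aaaaab   (q3,_)→(qH,a,←)
state=qH head=-5 tape=[_]aaaaaab
Cell -3 holds a when M halts.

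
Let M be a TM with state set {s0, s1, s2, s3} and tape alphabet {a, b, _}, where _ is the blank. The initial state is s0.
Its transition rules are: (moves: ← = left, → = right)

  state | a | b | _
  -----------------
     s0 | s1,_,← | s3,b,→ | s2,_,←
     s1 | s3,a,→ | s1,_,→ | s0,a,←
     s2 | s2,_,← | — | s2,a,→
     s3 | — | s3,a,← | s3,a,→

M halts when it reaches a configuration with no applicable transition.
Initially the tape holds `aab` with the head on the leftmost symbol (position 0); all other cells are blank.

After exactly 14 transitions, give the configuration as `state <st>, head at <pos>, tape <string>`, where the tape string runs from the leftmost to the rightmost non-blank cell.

s0 | ____[a]ab   read a → write _, move ←, go to s1
s1 | ___[_]_ab   read _ → write a, move ←, go to s0
s0 | __[_]a_ab   read _ → write _, move ←, go to s2
s2 | _[_]_a_ab   read _ → write a, move →, go to s2
s2 | _a[_]a_ab   read _ → write a, move →, go to s2
s2 | _aa[a]_ab   read a → write _, move ←, go to s2
s2 | _a[a]__ab   read a → write _, move ←, go to s2
s2 | _[a]___ab   read a → write _, move ←, go to s2
s2 | [_]____ab   read _ → write a, move →, go to s2
s2 | a[_]___ab   read _ → write a, move →, go to s2
s2 | aa[_]__ab   read _ → write a, move →, go to s2
s2 | aaa[_]_ab   read _ → write a, move →, go to s2
s2 | aaaa[_]ab   read _ → write a, move →, go to s2
s2 | aaaaa[a]b   read a → write _, move ←, go to s2
s2 | aaaa[a]_b
After 14 steps: state s2, head at 0, tape aaaaa_b.

state s2, head at 0, tape aaaaa_b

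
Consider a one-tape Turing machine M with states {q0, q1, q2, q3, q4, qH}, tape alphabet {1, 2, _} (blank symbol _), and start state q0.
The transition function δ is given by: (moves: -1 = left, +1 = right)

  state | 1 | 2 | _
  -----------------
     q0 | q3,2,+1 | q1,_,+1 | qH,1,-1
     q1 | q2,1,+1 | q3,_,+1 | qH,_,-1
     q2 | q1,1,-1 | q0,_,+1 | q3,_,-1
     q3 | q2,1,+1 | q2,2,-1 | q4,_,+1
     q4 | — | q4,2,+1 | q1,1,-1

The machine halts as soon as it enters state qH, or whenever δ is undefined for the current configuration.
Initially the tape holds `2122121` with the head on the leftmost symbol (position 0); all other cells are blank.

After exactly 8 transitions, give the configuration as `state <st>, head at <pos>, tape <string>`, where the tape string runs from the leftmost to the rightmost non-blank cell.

state q4, head at 8, tape 1__1_2

state=q0 head=0 tape=[2]122121__   (q0,2)→(q1,_,+1)
state=q1 head=1 tape=_[1]22121__   (q1,1)→(q2,1,+1)
state=q2 head=2 tape=_1[2]2121__   (q2,2)→(q0,_,+1)
state=q0 head=3 tape=_1_[2]121__   (q0,2)→(q1,_,+1)
state=q1 head=4 tape=_1__[1]21__   (q1,1)→(q2,1,+1)
state=q2 head=5 tape=_1__1[2]1__   (q2,2)→(q0,_,+1)
state=q0 head=6 tape=_1__1_[1]__   (q0,1)→(q3,2,+1)
state=q3 head=7 tape=_1__1_2[_]_   (q3,_)→(q4,_,+1)
state=q4 head=8 tape=_1__1_2_[_]
After 8 steps: state q4, head at 8, tape 1__1_2.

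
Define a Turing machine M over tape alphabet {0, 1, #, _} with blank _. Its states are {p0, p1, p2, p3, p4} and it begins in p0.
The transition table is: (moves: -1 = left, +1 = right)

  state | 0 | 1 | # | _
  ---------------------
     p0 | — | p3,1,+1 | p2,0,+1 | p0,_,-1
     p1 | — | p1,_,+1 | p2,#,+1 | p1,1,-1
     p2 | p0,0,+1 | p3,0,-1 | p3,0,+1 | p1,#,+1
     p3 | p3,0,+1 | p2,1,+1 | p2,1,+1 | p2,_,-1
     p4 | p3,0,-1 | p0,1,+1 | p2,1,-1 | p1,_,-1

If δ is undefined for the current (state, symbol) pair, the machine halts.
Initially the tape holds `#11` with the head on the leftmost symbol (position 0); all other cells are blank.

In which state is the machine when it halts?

p0

state=p0 head=0 tape=[#]11___   (p0,#)→(p2,0,+1)
state=p2 head=1 tape=0[1]1___   (p2,1)→(p3,0,-1)
state=p3 head=0 tape=[0]01___   (p3,0)→(p3,0,+1)
state=p3 head=1 tape=0[0]1___   (p3,0)→(p3,0,+1)
state=p3 head=2 tape=00[1]___   (p3,1)→(p2,1,+1)
state=p2 head=3 tape=001[_]__   (p2,_)→(p1,#,+1)
state=p1 head=4 tape=001#[_]_   (p1,_)→(p1,1,-1)
state=p1 head=3 tape=001[#]1_   (p1,#)→(p2,#,+1)
state=p2 head=4 tape=001#[1]_   (p2,1)→(p3,0,-1)
state=p3 head=3 tape=001[#]0_   (p3,#)→(p2,1,+1)
state=p2 head=4 tape=0011[0]_   (p2,0)→(p0,0,+1)
state=p0 head=5 tape=00110[_]   (p0,_)→(p0,_,-1)
state=p0 head=4 tape=0011[0]_
No transition is defined for (p0, 0); M halts in state p0.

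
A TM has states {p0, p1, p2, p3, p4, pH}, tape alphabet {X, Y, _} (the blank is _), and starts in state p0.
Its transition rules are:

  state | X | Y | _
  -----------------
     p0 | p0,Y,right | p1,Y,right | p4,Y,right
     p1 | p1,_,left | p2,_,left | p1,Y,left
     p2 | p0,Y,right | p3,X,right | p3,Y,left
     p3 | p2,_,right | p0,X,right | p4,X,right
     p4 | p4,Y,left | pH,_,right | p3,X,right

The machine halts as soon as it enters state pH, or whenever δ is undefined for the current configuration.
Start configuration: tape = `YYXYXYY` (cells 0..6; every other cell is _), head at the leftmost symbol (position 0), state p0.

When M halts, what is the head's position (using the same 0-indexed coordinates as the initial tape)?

4

p0 | _[Y]YXYXYY   read Y → write Y, move right, go to p1
p1 | _Y[Y]XYXYY   read Y → write _, move left, go to p2
p2 | _[Y]_XYXYY   read Y → write X, move right, go to p3
p3 | _X[_]XYXYY   read _ → write X, move right, go to p4
p4 | _XX[X]YXYY   read X → write Y, move left, go to p4
p4 | _X[X]YYXYY   read X → write Y, move left, go to p4
p4 | _[X]YYYXYY   read X → write Y, move left, go to p4
p4 | [_]YYYYXYY   read _ → write X, move right, go to p3
p3 | X[Y]YYYXYY   read Y → write X, move right, go to p0
p0 | XX[Y]YYXYY   read Y → write Y, move right, go to p1
p1 | XXY[Y]YXYY   read Y → write _, move left, go to p2
p2 | XX[Y]_YXYY   read Y → write X, move right, go to p3
p3 | XXX[_]YXYY   read _ → write X, move right, go to p4
p4 | XXXX[Y]XYY   read Y → write _, move right, go to pH
pH | XXXX_[X]YY
At halt the head is at cell 4.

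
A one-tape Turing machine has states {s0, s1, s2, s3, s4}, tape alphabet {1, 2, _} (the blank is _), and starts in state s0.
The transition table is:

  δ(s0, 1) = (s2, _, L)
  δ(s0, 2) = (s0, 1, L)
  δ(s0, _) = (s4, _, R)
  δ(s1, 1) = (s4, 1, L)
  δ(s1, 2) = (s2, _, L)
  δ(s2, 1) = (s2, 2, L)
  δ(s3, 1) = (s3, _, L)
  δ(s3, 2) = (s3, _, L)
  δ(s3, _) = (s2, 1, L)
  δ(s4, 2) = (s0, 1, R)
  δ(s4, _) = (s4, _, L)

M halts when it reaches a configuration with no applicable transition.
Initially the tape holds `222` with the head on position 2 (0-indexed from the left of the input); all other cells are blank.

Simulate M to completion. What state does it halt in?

s0 | _22[2]   read 2 → write 1, move L, go to s0
s0 | _2[2]1   read 2 → write 1, move L, go to s0
s0 | _[2]11   read 2 → write 1, move L, go to s0
s0 | [_]111   read _ → write _, move R, go to s4
s4 | _[1]11
No transition is defined for (s4, 1); M halts in state s4.

s4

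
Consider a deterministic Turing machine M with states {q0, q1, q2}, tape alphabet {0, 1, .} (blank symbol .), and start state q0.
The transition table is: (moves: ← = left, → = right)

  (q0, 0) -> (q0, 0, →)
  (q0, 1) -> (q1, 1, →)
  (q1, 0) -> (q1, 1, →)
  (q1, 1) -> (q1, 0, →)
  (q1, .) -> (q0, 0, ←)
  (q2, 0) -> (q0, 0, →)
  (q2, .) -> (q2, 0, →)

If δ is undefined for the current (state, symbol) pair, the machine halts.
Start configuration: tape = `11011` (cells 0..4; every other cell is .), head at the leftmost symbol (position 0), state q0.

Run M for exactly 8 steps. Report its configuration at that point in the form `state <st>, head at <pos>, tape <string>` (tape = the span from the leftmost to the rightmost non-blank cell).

q0 | [1]1011..   read 1 → write 1, move →, go to q1
q1 | 1[1]011..   read 1 → write 0, move →, go to q1
q1 | 10[0]11..   read 0 → write 1, move →, go to q1
q1 | 101[1]1..   read 1 → write 0, move →, go to q1
q1 | 1010[1]..   read 1 → write 0, move →, go to q1
q1 | 10100[.].   read . → write 0, move ←, go to q0
q0 | 1010[0]0.   read 0 → write 0, move →, go to q0
q0 | 10100[0].   read 0 → write 0, move →, go to q0
q0 | 101000[.]
After 8 steps: state q0, head at 6, tape 101000.

state q0, head at 6, tape 101000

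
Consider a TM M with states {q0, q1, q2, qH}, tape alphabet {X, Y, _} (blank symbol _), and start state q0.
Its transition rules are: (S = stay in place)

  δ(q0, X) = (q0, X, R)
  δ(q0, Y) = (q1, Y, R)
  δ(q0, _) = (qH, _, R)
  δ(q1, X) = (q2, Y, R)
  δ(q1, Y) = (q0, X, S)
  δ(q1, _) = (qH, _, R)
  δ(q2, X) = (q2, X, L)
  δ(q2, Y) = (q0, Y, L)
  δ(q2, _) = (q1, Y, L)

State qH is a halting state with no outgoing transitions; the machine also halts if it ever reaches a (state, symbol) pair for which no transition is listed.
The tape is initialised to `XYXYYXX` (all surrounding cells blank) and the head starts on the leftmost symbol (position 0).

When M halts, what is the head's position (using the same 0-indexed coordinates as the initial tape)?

8

q0 | [X]YXYYXX__   read X → write X, move R, go to q0
q0 | X[Y]XYYXX__   read Y → write Y, move R, go to q1
q1 | XY[X]YYXX__   read X → write Y, move R, go to q2
q2 | XYY[Y]YXX__   read Y → write Y, move L, go to q0
q0 | XY[Y]YYXX__   read Y → write Y, move R, go to q1
q1 | XYY[Y]YXX__   read Y → write X, move S, go to q0
q0 | XYY[X]YXX__   read X → write X, move R, go to q0
q0 | XYYX[Y]XX__   read Y → write Y, move R, go to q1
q1 | XYYXY[X]X__   read X → write Y, move R, go to q2
q2 | XYYXYY[X]__   read X → write X, move L, go to q2
q2 | XYYXY[Y]X__   read Y → write Y, move L, go to q0
q0 | XYYX[Y]YX__   read Y → write Y, move R, go to q1
q1 | XYYXY[Y]X__   read Y → write X, move S, go to q0
q0 | XYYXY[X]X__   read X → write X, move R, go to q0
q0 | XYYXYX[X]__   read X → write X, move R, go to q0
q0 | XYYXYXX[_]_   read _ → write _, move R, go to qH
qH | XYYXYXX_[_]
At halt the head is at cell 8.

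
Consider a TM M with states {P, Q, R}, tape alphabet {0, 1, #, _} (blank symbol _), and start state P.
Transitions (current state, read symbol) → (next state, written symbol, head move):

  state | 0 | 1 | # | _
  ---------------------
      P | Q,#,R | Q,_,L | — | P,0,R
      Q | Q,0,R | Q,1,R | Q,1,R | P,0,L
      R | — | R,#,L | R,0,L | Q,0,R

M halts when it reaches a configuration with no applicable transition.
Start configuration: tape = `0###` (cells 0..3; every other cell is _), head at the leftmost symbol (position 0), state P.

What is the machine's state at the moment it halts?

P

P | __[0]###_   read 0 → write #, move R, go to Q
Q | __#[#]##_   read # → write 1, move R, go to Q
Q | __#1[#]#_   read # → write 1, move R, go to Q
Q | __#11[#]_   read # → write 1, move R, go to Q
Q | __#111[_]   read _ → write 0, move L, go to P
P | __#11[1]0   read 1 → write _, move L, go to Q
Q | __#1[1]_0   read 1 → write 1, move R, go to Q
Q | __#11[_]0   read _ → write 0, move L, go to P
P | __#1[1]00   read 1 → write _, move L, go to Q
Q | __#[1]_00   read 1 → write 1, move R, go to Q
Q | __#1[_]00   read _ → write 0, move L, go to P
P | __#[1]000   read 1 → write _, move L, go to Q
Q | __[#]_000   read # → write 1, move R, go to Q
Q | __1[_]000   read _ → write 0, move L, go to P
P | __[1]0000   read 1 → write _, move L, go to Q
Q | _[_]_0000   read _ → write 0, move L, go to P
P | [_]0_0000   read _ → write 0, move R, go to P
P | 0[0]_0000   read 0 → write #, move R, go to Q
Q | 0#[_]0000   read _ → write 0, move L, go to P
P | 0[#]00000
No transition is defined for (P, #); M halts in state P.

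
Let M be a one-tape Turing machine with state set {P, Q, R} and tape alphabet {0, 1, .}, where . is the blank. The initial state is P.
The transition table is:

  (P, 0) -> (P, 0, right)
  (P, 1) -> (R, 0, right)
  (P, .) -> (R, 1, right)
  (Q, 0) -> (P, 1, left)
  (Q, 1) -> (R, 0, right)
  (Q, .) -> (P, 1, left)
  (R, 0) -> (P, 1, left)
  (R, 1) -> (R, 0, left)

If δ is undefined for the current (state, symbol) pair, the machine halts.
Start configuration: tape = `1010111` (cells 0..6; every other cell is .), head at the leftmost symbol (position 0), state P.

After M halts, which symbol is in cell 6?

state=P head=0 tape=[1]010111.   (P,1)→(R,0,right)
state=R head=1 tape=0[0]10111.   (R,0)→(P,1,left)
state=P head=0 tape=[0]110111.   (P,0)→(P,0,right)
state=P head=1 tape=0[1]10111.   (P,1)→(R,0,right)
state=R head=2 tape=00[1]0111.   (R,1)→(R,0,left)
state=R head=1 tape=0[0]00111.   (R,0)→(P,1,left)
state=P head=0 tape=[0]100111.   (P,0)→(P,0,right)
state=P head=1 tape=0[1]00111.   (P,1)→(R,0,right)
state=R head=2 tape=00[0]0111.   (R,0)→(P,1,left)
state=P head=1 tape=0[0]10111.   (P,0)→(P,0,right)
state=P head=2 tape=00[1]0111.   (P,1)→(R,0,right)
state=R head=3 tape=000[0]111.   (R,0)→(P,1,left)
state=P head=2 tape=00[0]1111.   (P,0)→(P,0,right)
state=P head=3 tape=000[1]111.   (P,1)→(R,0,right)
state=R head=4 tape=0000[1]11.   (R,1)→(R,0,left)
state=R head=3 tape=000[0]011.   (R,0)→(P,1,left)
state=P head=2 tape=00[0]1011.   (P,0)→(P,0,right)
state=P head=3 tape=000[1]011.   (P,1)→(R,0,right)
state=R head=4 tape=0000[0]11.   (R,0)→(P,1,left)
state=P head=3 tape=000[0]111.   (P,0)→(P,0,right)
state=P head=4 tape=0000[1]11.   (P,1)→(R,0,right)
state=R head=5 tape=00000[1]1.   (R,1)→(R,0,left)
state=R head=4 tape=0000[0]01.   (R,0)→(P,1,left)
state=P head=3 tape=000[0]101.   (P,0)→(P,0,right)
state=P head=4 tape=0000[1]01.   (P,1)→(R,0,right)
state=R head=5 tape=00000[0]1.   (R,0)→(P,1,left)
state=P head=4 tape=0000[0]11.   (P,0)→(P,0,right)
state=P head=5 tape=00000[1]1.   (P,1)→(R,0,right)
state=R head=6 tape=000000[1].   (R,1)→(R,0,left)
state=R head=5 tape=00000[0]0.   (R,0)→(P,1,left)
state=P head=4 tape=0000[0]10.   (P,0)→(P,0,right)
state=P head=5 tape=00000[1]0.   (P,1)→(R,0,right)
state=R head=6 tape=000000[0].   (R,0)→(P,1,left)
state=P head=5 tape=00000[0]1.   (P,0)→(P,0,right)
state=P head=6 tape=000000[1].   (P,1)→(R,0,right)
state=R head=7 tape=0000000[.]
Cell 6 holds 0 when M halts.

0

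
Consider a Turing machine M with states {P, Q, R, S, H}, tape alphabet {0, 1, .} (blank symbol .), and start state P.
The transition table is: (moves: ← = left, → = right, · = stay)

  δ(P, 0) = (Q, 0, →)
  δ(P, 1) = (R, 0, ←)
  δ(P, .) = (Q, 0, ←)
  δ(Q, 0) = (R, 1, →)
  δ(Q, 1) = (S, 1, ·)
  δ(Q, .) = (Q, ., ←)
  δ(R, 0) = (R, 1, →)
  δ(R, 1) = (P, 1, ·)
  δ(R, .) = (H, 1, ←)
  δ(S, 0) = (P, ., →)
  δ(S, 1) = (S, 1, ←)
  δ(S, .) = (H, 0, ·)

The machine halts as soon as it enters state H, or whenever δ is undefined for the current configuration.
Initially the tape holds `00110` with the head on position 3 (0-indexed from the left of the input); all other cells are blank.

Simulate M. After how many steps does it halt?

state=P head=3 tape=001[1]0.   (P,1)→(R,0,←)
state=R head=2 tape=00[1]00.   (R,1)→(P,1,·)
state=P head=2 tape=00[1]00.   (P,1)→(R,0,←)
state=R head=1 tape=0[0]000.   (R,0)→(R,1,→)
state=R head=2 tape=01[0]00.   (R,0)→(R,1,→)
state=R head=3 tape=011[0]0.   (R,0)→(R,1,→)
state=R head=4 tape=0111[0].   (R,0)→(R,1,→)
state=R head=5 tape=01111[.]   (R,.)→(H,1,←)
state=H head=4 tape=0111[1]1
M halts after 8 transitions.

8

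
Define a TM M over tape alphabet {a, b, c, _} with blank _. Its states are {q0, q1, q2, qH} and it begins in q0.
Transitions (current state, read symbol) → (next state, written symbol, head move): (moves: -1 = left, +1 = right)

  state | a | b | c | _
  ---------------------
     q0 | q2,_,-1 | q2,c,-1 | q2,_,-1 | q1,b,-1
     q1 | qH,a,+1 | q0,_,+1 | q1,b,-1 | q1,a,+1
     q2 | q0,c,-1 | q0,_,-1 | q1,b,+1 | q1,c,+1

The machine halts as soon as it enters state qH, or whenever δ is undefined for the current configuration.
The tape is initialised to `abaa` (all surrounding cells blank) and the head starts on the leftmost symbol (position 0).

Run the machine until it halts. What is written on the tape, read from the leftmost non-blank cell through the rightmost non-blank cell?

state=q0 head=0 tape=_[a]baa_   (q0,a)→(q2,_,-1)
state=q2 head=-1 tape=[_]_baa_   (q2,_)→(q1,c,+1)
state=q1 head=0 tape=c[_]baa_   (q1,_)→(q1,a,+1)
state=q1 head=1 tape=ca[b]aa_   (q1,b)→(q0,_,+1)
state=q0 head=2 tape=ca_[a]a_   (q0,a)→(q2,_,-1)
state=q2 head=1 tape=ca[_]_a_   (q2,_)→(q1,c,+1)
state=q1 head=2 tape=cac[_]a_   (q1,_)→(q1,a,+1)
state=q1 head=3 tape=caca[a]_   (q1,a)→(qH,a,+1)
state=qH head=4 tape=cacaa[_]
The non-blank tape span at halt is cacaa.

cacaa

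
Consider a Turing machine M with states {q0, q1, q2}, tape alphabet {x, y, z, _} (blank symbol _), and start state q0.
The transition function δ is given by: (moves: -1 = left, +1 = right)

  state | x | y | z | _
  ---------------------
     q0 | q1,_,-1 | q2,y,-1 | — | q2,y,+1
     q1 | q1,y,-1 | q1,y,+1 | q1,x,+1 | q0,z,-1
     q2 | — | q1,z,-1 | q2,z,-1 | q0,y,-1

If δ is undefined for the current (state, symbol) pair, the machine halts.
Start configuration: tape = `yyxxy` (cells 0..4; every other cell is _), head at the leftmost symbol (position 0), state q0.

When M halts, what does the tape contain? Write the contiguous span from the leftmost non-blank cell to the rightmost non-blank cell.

yxyyyxyzz

q0 | __[y]yxxy__   read y → write y, move -1, go to q2
q2 | _[_]yyxxy__   read _ → write y, move -1, go to q0
q0 | [_]yyyxxy__   read _ → write y, move +1, go to q2
q2 | y[y]yyxxy__   read y → write z, move -1, go to q1
q1 | [y]zyyxxy__   read y → write y, move +1, go to q1
q1 | y[z]yyxxy__   read z → write x, move +1, go to q1
q1 | yx[y]yxxy__   read y → write y, move +1, go to q1
q1 | yxy[y]xxy__   read y → write y, move +1, go to q1
q1 | yxyy[x]xy__   read x → write y, move -1, go to q1
q1 | yxy[y]yxy__   read y → write y, move +1, go to q1
q1 | yxyy[y]xy__   read y → write y, move +1, go to q1
q1 | yxyyy[x]y__   read x → write y, move -1, go to q1
q1 | yxyy[y]yy__   read y → write y, move +1, go to q1
q1 | yxyyy[y]y__   read y → write y, move +1, go to q1
q1 | yxyyyy[y]__   read y → write y, move +1, go to q1
q1 | yxyyyyy[_]_   read _ → write z, move -1, go to q0
q0 | yxyyyy[y]z_   read y → write y, move -1, go to q2
q2 | yxyyy[y]yz_   read y → write z, move -1, go to q1
q1 | yxyy[y]zyz_   read y → write y, move +1, go to q1
q1 | yxyyy[z]yz_   read z → write x, move +1, go to q1
q1 | yxyyyx[y]z_   read y → write y, move +1, go to q1
q1 | yxyyyxy[z]_   read z → write x, move +1, go to q1
q1 | yxyyyxyx[_]   read _ → write z, move -1, go to q0
q0 | yxyyyxy[x]z   read x → write _, move -1, go to q1
q1 | yxyyyx[y]_z   read y → write y, move +1, go to q1
q1 | yxyyyxy[_]z   read _ → write z, move -1, go to q0
q0 | yxyyyx[y]zz   read y → write y, move -1, go to q2
q2 | yxyyy[x]yzz
The non-blank tape span at halt is yxyyyxyzz.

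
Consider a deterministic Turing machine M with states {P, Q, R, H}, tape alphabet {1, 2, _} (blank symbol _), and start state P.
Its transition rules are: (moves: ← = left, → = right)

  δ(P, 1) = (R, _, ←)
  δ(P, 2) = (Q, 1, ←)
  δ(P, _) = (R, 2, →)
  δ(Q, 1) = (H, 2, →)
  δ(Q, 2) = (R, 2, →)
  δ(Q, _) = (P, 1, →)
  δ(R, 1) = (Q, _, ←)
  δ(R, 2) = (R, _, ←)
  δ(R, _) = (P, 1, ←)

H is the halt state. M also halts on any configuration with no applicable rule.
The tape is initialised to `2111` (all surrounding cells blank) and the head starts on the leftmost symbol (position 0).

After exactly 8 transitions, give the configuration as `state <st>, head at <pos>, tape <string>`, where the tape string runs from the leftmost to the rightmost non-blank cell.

state Q, head at -2, tape 111111

P | __[2]111   read 2 → write 1, move ←, go to Q
Q | _[_]1111   read _ → write 1, move →, go to P
P | _1[1]111   read 1 → write _, move ←, go to R
R | _[1]_111   read 1 → write _, move ←, go to Q
Q | [_]__111   read _ → write 1, move →, go to P
P | 1[_]_111   read _ → write 2, move →, go to R
R | 12[_]111   read _ → write 1, move ←, go to P
P | 1[2]1111   read 2 → write 1, move ←, go to Q
Q | [1]11111
After 8 steps: state Q, head at -2, tape 111111.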